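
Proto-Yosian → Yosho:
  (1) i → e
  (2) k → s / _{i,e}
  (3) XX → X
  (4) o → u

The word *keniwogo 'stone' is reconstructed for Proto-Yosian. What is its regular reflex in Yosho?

senewugu

Yosho: *keniwogo
  keniwogo → kenewogo   [vowel merger]
  kenewogo → senewogo   [palatalisation]
  senewogo (rule 3 does not apply)
  senewogo → senewugu   [vowel merger]
  giving Yosho senewugu.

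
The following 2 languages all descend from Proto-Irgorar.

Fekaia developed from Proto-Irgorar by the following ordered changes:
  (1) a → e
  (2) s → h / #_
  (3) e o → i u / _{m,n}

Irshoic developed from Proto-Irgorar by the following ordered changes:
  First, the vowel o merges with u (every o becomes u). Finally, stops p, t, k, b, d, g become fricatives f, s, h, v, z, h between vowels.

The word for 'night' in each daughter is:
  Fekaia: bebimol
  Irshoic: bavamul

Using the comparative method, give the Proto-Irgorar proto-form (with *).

Position 4: Fekaia has i, Irshoic has a. Irshoic preserves a here (none of its changes turn any other segment into a), so the proto-segment is *a.
Position 6: Fekaia has o, Irshoic has u. Fekaia preserves o here (none of its changes turn any other segment into o), so the proto-segment is *o.
Position 2: Fekaia has e, Irshoic has a. Irshoic preserves a here (none of its changes turn any other segment into a), so the proto-segment is *a.
Verify the candidate proto-form against each daughter:
Fekaia: start from *babamol.
  rule 1 (vowel merger): babamol → bebemol
  rule 2: no change — bebemol
  rule 3 (pre-nasal raising): bebemol → bebimol
  ⇒ Fekaia bebimol
Irshoic: *babamol
  babamol → babamul   [vowel merger]
  babamul → bavamul   [intervocalic lenition]
  giving Irshoic bavamul.
*babamol is the unique common source.

*babamol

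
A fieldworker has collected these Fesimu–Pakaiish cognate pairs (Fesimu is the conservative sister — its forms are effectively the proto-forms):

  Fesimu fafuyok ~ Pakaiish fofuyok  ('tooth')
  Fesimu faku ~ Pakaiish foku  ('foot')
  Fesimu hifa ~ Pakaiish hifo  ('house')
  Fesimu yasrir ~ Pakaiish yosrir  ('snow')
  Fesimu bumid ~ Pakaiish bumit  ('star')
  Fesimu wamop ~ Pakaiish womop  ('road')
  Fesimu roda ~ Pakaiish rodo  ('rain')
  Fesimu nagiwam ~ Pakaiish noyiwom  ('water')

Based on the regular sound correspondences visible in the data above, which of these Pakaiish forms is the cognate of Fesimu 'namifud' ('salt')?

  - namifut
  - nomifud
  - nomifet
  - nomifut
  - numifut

wamop ~ womop, nagiwam ~ noyiwom — Fesimu a corresponds to Pakaiish o after a consonant, before a nasal.
bumid ~ bumit — Fesimu d corresponds to Pakaiish t word-finally.
Applying these to Fesimu 'namifud':
  namifud → nomifud   (a→o after a consonant, before a nasal)
  nomifud → nomifut   (d→t word-finally)
So the Pakaiish cognate is 'nomifut'.

nomifut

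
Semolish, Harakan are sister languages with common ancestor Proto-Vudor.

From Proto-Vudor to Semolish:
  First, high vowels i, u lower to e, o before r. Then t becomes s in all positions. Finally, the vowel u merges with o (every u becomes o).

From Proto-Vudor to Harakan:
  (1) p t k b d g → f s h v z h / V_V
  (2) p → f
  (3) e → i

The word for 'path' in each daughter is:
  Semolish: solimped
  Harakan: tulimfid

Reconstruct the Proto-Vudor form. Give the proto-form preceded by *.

*tulimped

Position 2: Semolish has o, Harakan has u. Harakan preserves u here (none of its changes turn any other segment into u), so the proto-segment is *u.
Position 7: Semolish has e, Harakan has i. Taking the neighbouring segments as reconstructed: Semolish e can only go back to *e; Harakan i could go back to *e or *i — the one source consistent with every daughter is *e.
Position 6: Semolish has p, Harakan has f. Semolish preserves p here (none of its changes turn any other segment into p), so the proto-segment is *p.
This points to *tulimped. Verify forward in each daughter:
Semolish: start from *tulimped.
  rule 1: no change — tulimped
  rule 2 (unconditioned shift): tulimped → sulimped
  rule 3 (vowel merger): sulimped → solimped
  ⇒ Semolish solimped
Harakan: *tulimped > tulimfed > tulimfid  (by unconditioned shift, vowel merger)
Only *tulimped yields all of Semolish solimped, Harakan tulimfid.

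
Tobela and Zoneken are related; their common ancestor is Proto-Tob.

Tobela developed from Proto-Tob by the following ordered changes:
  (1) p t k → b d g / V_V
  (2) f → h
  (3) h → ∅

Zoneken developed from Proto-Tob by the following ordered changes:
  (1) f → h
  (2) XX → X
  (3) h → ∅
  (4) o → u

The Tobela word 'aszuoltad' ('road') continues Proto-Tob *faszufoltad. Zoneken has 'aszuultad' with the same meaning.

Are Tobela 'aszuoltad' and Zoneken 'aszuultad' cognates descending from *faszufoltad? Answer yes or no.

Derive the expected Zoneken reflex of *faszufoltad:
Zoneken: start from *faszufoltad.
  rule 1 (unconditioned shift): faszufoltad → haszuholtad
  rule 2: no change — haszuholtad
  rule 3 (h-loss): haszuholtad → aszuoltad
  rule 4 (vowel merger): aszuoltad → aszuultad
  ⇒ Zoneken aszuultad
Zoneken 'aszuultad' matches the regular reflex exactly, so the pair is cognate.

yes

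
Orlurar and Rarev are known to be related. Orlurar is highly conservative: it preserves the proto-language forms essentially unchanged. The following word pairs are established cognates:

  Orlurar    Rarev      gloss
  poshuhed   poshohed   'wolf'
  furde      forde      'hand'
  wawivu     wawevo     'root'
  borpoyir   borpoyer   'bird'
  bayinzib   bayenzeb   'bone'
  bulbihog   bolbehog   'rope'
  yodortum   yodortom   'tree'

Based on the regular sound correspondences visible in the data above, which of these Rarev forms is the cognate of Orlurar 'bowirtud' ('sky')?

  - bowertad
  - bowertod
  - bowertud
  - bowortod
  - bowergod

borpoyir ~ borpoyer — Orlurar i corresponds to Rarev e after a consonant, before r.
poshuhed ~ poshohed, bulbihog ~ bolbehog — Orlurar u corresponds to Rarev o after a consonant, before a consonant other than r, m, n, p, b, f, v.
Applying these to Orlurar 'bowirtud':
  bowirtud → bowertud   (i→e after a consonant, before r)
  bowertud → bowertod   (u→o after a consonant, before a consonant other than r, m, n, p, b, f, v)
So the Rarev cognate is 'bowertod'.

bowertod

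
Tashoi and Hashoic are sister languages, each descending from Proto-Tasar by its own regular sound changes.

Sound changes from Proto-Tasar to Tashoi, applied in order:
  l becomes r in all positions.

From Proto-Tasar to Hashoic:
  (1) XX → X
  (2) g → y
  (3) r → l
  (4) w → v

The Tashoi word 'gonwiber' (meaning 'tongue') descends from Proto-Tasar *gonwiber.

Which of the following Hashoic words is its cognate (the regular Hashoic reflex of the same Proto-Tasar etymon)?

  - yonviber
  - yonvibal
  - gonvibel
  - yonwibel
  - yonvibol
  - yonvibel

yonvibel

Hashoic: *gonwiber > yonwiber > yonwibel > yonvibel  (by unconditioned shift, unconditioned shift, unconditioned shift)
Only 'yonvibel' matches the regular Hashoic development of *gonwiber.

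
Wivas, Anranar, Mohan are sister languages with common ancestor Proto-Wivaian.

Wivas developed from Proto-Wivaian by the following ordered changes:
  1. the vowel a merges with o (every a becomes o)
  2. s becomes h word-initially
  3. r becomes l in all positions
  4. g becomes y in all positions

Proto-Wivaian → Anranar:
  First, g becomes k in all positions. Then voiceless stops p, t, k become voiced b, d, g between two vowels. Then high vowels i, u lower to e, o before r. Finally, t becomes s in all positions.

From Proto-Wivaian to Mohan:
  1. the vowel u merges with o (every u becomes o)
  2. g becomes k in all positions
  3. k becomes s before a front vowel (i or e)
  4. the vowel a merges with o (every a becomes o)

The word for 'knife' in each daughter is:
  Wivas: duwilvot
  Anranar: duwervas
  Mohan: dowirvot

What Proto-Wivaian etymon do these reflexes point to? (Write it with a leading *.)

Position 2: Wivas has u, Anranar has u, Mohan has o. Wivas preserves u here (none of its changes turn any other segment into u), so the proto-segment is *u.
Position 8: Wivas has t, Anranar has s, Mohan has t. Wivas preserves t here (none of its changes turn any other segment into t), so the proto-segment is *t.
Position 7: Wivas has o, Anranar has a, Mohan has o. Anranar preserves a here (none of its changes turn any other segment into a), so the proto-segment is *a.
Continuing position by position gives *duwirvat; check it forward:
Wivas: *duwirvat > duwirvot > duwilvot  (by vowel merger, unconditioned shift)
Anranar: start from *duwirvat.
  rule 1: no change — duwirvat
  rule 2: no change — duwirvat
  rule 3 (pre-rhotic lowering): duwirvat → duwervat
  rule 4 (unconditioned shift): duwervat → duwervas
  ⇒ Anranar duwervas
Mohan: *duwirvat > dowirvat > dowirvot  (by vowel merger, vowel merger)
*duwirvat is the unique common source.

*duwirvat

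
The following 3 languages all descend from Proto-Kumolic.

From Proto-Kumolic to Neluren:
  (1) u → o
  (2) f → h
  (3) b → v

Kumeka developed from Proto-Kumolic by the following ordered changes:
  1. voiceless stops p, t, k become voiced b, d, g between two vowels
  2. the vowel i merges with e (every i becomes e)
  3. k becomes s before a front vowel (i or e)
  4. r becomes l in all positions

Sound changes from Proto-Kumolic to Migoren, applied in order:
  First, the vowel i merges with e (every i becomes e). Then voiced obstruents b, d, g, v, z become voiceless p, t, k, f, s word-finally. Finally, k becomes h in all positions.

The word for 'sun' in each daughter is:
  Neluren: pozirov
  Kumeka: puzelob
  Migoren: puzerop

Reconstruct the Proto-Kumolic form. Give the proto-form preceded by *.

Position 4: Neluren has i, Kumeka has e, Migoren has e. Neluren preserves i here (none of its changes turn any other segment into i), so the proto-segment is *i.
Position 5: Neluren has r, Kumeka has l, Migoren has r. Neluren preserves r here (none of its changes turn any other segment into r), so the proto-segment is *r.
Position 2: Neluren has o, Kumeka has u, Migoren has u. Kumeka preserves u here (none of its changes turn any other segment into u), so the proto-segment is *u.
This points to *puzirob. Verify forward in each daughter:
Neluren: *puzirob > pozirob > pozirov  (by vowel merger, unconditioned shift)
Kumeka: *puzirob > puzerob > puzelob  (by vowel merger, unconditioned shift)
Migoren: start from *puzirob.
  rule 1 (vowel merger): puzirob → puzerob
  rule 2 (final devoicing): puzerob → puzerop
  rule 3: no change — puzerop
  ⇒ Migoren puzerop
No other proto-form is consistent with every reflex, so the reconstruction is *puzirob.

*puzirob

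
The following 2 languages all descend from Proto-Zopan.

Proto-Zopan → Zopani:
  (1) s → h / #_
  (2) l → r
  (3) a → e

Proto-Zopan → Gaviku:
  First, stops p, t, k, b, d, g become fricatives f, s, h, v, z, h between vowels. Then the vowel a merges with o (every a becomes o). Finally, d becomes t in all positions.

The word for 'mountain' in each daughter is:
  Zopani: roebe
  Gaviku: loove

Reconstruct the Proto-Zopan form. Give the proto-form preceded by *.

*loabe

Position 4: Zopani has b, Gaviku has v. Zopani preserves b here (none of its changes turn any other segment into b), so the proto-segment is *b.
Position 3: Zopani has e, Gaviku has o. Taking the neighbouring segments as reconstructed: Zopani e could go back to *a or *e; Gaviku o could go back to *a or *o — the one source consistent with every daughter is *a.
Position 1: Zopani has r, Gaviku has l. Gaviku preserves l here (none of its changes turn any other segment into l), so the proto-segment is *l.
Continuing position by position gives *loabe; check it forward:
Zopani: *loabe > roabe > roebe  (by unconditioned shift, vowel merger)
Gaviku: *loabe
  loabe → loave   [intervocalic lenition]
  loave → loove   [vowel merger]
  loove (rule 3 does not apply)
  giving Gaviku loove.
Only *loabe yields all of Zopani roebe, Gaviku loove.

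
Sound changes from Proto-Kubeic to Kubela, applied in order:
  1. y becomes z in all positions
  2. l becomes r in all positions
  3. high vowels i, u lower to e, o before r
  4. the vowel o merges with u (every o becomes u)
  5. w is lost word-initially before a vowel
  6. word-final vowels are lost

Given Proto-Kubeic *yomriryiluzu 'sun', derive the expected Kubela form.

zumrerzeruz

Kubela: *yomriryiluzu > zomrirziluzu > zomrirziruzu > zomrerzeruzu > zumrerzeruzu > zumrerzeruz  (by unconditioned shift, unconditioned shift, pre-rhotic lowering, vowel merger, apocope)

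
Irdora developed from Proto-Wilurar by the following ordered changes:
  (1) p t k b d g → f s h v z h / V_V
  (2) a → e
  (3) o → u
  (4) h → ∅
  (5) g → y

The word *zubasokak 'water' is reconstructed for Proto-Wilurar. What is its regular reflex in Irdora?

zuvesuek

Irdora: *zubasokak > zuvasohak > zuvesohek > zuvesuhek > zuvesuek  (by intervocalic lenition, vowel merger, vowel merger, h-loss)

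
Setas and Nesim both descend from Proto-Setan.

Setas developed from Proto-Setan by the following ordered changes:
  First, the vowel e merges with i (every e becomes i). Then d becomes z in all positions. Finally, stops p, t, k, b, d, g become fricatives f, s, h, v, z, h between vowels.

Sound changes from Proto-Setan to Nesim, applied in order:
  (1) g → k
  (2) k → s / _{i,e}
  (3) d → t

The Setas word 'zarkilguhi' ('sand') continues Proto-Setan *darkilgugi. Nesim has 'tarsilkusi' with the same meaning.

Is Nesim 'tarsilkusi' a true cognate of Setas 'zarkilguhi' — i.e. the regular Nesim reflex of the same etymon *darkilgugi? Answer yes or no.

yes

Derive the expected Nesim reflex of *darkilgugi:
Nesim: start from *darkilgugi.
  rule 1 (unconditioned shift): darkilgugi → darkilkuki
  rule 2 (palatalisation): darkilkuki → darsilkusi
  rule 3 (unconditioned shift): darsilkusi → tarsilkusi
  ⇒ Nesim tarsilkusi
Nesim 'tarsilkusi' matches the regular reflex exactly, so the pair is cognate.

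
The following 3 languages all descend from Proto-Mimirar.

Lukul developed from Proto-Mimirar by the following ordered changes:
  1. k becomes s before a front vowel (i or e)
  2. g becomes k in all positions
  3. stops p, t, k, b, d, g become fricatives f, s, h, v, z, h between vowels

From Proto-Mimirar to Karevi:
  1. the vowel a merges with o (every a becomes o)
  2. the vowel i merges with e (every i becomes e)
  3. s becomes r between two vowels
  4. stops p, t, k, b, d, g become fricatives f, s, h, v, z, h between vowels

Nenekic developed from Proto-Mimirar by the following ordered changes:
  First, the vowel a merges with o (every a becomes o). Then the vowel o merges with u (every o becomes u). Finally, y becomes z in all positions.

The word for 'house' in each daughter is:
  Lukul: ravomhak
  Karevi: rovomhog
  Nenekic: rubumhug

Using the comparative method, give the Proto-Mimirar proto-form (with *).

Position 7: Lukul has a, Karevi has o, Nenekic has u. Lukul preserves a here (none of its changes turn any other segment into a), so the proto-segment is *a.
Position 3: Lukul has v, Karevi has v, Nenekic has b. Nenekic preserves b here (none of its changes turn any other segment into b), so the proto-segment is *b.
This points to *rabomhag. Verify forward in each daughter:
Lukul: *rabomhag
  rabomhag (rule 1 does not apply)
  rabomhag → rabomhak   [unconditioned shift]
  rabomhak → ravomhak   [intervocalic lenition]
  giving Lukul ravomhak.
Karevi: start from *rabomhag.
  rule 1 (vowel merger): rabomhag → robomhog
  rule 2: no change — robomhog
  rule 3: no change — robomhog
  rule 4 (intervocalic lenition): robomhog → rovomhog
  ⇒ Karevi rovomhog
Nenekic: *rabomhag
  rabomhag → robomhog   [vowel merger]
  robomhog → rubumhug   [vowel merger]
  rubumhug (rule 3 does not apply)
  giving Nenekic rubumhug.
*rabomhag is the unique common source.

*rabomhag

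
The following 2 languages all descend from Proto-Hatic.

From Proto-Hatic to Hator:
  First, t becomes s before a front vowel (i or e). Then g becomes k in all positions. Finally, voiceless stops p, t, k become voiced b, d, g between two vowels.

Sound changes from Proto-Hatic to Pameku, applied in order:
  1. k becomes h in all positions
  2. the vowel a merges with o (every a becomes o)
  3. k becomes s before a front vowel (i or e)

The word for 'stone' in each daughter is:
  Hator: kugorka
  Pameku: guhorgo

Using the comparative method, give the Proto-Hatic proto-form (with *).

Position 1: Hator has k, Pameku has g. Pameku preserves g here (none of its changes turn any other segment into g), so the proto-segment is *g.
Position 7: Hator has a, Pameku has o. Hator preserves a here (none of its changes turn any other segment into a), so the proto-segment is *a.
Verify the candidate proto-form against each daughter:
Hator: *gukorga > kukorka > kugorka  (by unconditioned shift, intervocalic voicing)
Pameku: *gukorga
  gukorga → guhorga   [unconditioned shift]
  guhorga → guhorgo   [vowel merger]
  guhorgo (rule 3 does not apply)
  giving Pameku guhorgo.
Only *gukorga yields all of Hator kugorka, Pameku guhorgo.

*gukorga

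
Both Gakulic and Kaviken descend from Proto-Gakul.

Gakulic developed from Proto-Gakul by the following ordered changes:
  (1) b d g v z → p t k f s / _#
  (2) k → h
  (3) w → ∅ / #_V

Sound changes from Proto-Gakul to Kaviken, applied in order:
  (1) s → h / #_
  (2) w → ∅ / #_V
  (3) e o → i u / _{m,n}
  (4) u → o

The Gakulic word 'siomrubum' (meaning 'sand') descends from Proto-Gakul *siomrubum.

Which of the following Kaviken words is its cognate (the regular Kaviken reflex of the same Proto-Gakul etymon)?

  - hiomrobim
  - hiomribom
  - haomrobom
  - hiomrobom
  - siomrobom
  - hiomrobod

Kaviken: *siomrubum
  siomrubum → hiomrubum   [debuccalisation]
  hiomrubum (rule 2 does not apply)
  hiomrubum → hiumrubum   [pre-nasal raising]
  hiumrubum → hiomrobom   [vowel merger]
  giving Kaviken hiomrobom.
Only 'hiomrobom' matches the regular Kaviken development of *siomrubum.

hiomrobom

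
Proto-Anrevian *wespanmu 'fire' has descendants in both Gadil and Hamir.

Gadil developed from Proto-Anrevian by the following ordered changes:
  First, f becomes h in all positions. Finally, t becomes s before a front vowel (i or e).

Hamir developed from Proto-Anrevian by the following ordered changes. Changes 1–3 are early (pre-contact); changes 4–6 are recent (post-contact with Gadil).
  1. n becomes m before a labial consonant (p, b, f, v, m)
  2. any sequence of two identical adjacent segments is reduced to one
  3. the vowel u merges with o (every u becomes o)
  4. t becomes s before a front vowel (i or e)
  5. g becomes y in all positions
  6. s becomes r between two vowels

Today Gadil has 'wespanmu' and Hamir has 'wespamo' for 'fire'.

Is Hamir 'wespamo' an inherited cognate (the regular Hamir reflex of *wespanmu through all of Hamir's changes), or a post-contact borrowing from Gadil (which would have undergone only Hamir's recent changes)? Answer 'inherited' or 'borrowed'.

inherited

If inherited, *wespanmu would pass through all of Hamir's changes:
Hamir: *wespanmu
  wespanmu → wespammu   [nasal place assimilation]
  wespammu → wespamu   [degemination]
  wespamu → wespamo   [vowel merger]
  wespamo (rule 4 does not apply)
  wespamo (rule 5 does not apply)
  wespamo (rule 6 does not apply)
  giving Hamir wespamo.
If borrowed from Gadil 'wespanmu' after the early changes, it would undergo only the recent ones:
  rule 4 (palatalisation): no change (wespanmu)
  rule 5 (unconditioned shift): no change (wespanmu)
  rule 6 (rhotacism): no change (wespanmu)
  ⇒ as a loan: wespanmu
Hamir 'wespamo' matches the inherited outcome exactly, so it is an inherited cognate, not a loan.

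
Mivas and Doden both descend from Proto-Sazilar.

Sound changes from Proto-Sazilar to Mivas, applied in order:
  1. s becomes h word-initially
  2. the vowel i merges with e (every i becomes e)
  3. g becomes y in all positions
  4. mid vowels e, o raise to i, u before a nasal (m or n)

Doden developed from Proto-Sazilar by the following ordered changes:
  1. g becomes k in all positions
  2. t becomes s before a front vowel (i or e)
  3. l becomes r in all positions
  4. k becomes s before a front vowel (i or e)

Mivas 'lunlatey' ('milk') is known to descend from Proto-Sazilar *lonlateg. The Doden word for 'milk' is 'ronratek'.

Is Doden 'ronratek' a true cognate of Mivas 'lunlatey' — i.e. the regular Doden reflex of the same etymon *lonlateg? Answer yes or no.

Derive the expected Doden reflex of *lonlateg:
Doden: start from *lonlateg.
  rule 1 (unconditioned shift): lonlateg → lonlatek
  rule 2 (palatalisation): lonlatek → lonlasek
  rule 3 (unconditioned shift): lonlasek → ronrasek
  rule 4: no change — ronrasek
  ⇒ Doden ronrasek
The regular Doden reflex would be 'ronrasek', but the attested form is 'ronratek'. The correspondence is irregular, so they are not cognates (the Doden form has a different source).

no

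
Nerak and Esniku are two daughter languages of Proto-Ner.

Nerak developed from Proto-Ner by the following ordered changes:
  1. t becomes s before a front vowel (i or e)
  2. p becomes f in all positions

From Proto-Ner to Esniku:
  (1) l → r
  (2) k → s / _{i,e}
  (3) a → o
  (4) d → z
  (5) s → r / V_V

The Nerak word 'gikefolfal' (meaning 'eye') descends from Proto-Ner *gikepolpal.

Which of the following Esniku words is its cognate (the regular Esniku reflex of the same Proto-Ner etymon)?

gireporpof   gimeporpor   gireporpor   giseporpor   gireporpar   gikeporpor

gireporpor

Esniku: *gikepolpal
  gikepolpal → gikeporpar   [unconditioned shift]
  gikeporpar → giseporpar   [palatalisation]
  giseporpar → giseporpor   [vowel merger]
  giseporpor (rule 4 does not apply)
  giseporpor → gireporpor   [rhotacism]
  giving Esniku gireporpor.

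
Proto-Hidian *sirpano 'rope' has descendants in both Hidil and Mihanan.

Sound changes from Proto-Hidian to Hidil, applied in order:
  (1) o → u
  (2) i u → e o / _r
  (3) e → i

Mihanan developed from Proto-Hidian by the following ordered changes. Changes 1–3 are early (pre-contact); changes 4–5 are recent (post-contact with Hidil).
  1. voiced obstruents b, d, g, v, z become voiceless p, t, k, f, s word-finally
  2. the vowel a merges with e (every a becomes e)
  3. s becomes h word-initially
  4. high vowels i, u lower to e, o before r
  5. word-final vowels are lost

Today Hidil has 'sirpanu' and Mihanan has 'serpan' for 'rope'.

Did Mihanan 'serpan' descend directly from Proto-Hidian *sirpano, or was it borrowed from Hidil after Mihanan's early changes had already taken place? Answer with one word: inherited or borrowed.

borrowed

If inherited, *sirpano would pass through all of Mihanan's changes:
Mihanan: *sirpano
  sirpano (rule 1 does not apply)
  sirpano → sirpeno   [vowel merger]
  sirpeno → hirpeno   [debuccalisation]
  hirpeno → herpeno   [pre-rhotic lowering]
  herpeno → herpen   [apocope]
  giving Mihanan herpen.
If borrowed from Hidil 'sirpanu' after the early changes, it would undergo only the recent ones:
  rule 4 (pre-rhotic lowering): sirpanu → serpanu
  rule 5 (apocope): serpanu → serpan
  ⇒ as a loan: serpan
Mihanan 'serpan' matches the loan outcome 'serpan', not the inherited 'herpen' — it skipped the early Mihanan changes, so it was borrowed from Hidil.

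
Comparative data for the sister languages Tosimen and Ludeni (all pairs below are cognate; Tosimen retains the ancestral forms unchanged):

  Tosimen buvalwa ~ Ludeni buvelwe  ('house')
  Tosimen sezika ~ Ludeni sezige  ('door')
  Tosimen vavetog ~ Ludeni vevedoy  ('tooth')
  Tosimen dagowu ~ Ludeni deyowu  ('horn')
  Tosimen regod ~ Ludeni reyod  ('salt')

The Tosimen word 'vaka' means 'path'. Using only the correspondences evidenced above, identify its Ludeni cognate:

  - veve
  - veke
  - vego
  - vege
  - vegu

vege

buvalwa ~ buvelwe, dagowu ~ deyowu — Tosimen a corresponds to Ludeni e after a consonant, before a consonant other than r, m, n, p, b, f, v.
sezika ~ sezige — Tosimen k corresponds to Ludeni g between vowels (before a back vowel).
buvalwa ~ buvelwe, sezika ~ sezige — Tosimen a corresponds to Ludeni e word-finally.
Applying these to Tosimen 'vaka':
  vaka → veka   (a→e after a consonant, before a consonant other than r, m, n, p, b, f, v)
  veka → vega   (k→g between vowels (before a back vowel))
  vega → vege   (a→e word-finally)
So the Ludeni cognate is 'vege'.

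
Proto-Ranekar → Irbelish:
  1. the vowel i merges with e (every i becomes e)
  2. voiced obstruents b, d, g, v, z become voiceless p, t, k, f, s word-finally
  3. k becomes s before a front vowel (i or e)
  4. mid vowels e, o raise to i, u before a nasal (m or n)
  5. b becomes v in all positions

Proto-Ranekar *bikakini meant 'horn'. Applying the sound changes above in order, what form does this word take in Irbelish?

vekasine

Irbelish: *bikakini
  bikakini → bekakene   [vowel merger]
  bekakene (rule 2 does not apply)
  bekakene → bekasene   [palatalisation]
  bekasene → bekasine   [pre-nasal raising]
  bekasine → vekasine   [unconditioned shift]
  giving Irbelish vekasine.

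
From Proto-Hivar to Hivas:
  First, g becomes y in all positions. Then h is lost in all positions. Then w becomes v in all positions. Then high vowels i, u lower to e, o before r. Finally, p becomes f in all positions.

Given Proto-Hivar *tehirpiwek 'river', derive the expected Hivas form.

teerfivek

Hivas: *tehirpiwek > teirpiwek > teirpivek > teerpivek > teerfivek  (by h-loss, unconditioned shift, pre-rhotic lowering, unconditioned shift)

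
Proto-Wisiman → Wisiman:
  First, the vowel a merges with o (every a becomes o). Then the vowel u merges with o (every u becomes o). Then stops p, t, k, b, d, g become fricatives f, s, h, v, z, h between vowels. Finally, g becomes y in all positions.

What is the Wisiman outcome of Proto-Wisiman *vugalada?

voholozo

Wisiman: *vugalada > vugolodo > vogolodo > voholozo  (by vowel merger, vowel merger, intervocalic lenition)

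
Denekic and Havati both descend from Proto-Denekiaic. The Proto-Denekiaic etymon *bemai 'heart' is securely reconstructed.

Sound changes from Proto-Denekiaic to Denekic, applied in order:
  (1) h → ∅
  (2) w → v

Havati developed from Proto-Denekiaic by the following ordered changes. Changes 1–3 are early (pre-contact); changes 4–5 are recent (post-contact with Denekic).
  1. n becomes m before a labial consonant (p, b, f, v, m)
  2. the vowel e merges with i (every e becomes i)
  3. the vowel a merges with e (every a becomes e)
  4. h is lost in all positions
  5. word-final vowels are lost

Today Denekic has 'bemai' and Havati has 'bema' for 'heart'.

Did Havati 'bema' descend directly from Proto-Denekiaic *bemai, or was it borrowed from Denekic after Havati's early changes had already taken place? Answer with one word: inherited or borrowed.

If inherited, *bemai would pass through all of Havati's changes:
Havati: start from *bemai.
  rule 1: no change — bemai
  rule 2 (vowel merger): bemai → bimai
  rule 3 (vowel merger): bimai → bimei
  rule 4: no change — bimei
  rule 5 (apocope): bimei → bime
  ⇒ Havati bime
If borrowed from Denekic 'bemai' after the early changes, it would undergo only the recent ones:
  rule 4 (h-loss): no change (bemai)
  rule 5 (apocope): bemai → bema
  ⇒ as a loan: bema
Havati 'bema' matches the loan outcome 'bema', not the inherited 'bime' — it skipped the early Havati changes, so it was borrowed from Denekic.

borrowed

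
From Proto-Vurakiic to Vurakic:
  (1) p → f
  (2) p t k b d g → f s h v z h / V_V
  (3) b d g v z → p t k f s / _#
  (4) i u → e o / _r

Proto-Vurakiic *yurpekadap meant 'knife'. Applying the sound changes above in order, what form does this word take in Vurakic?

yorfehazaf

Vurakic: *yurpekadap > yurfekadaf > yurfehazaf > yorfehazaf  (by unconditioned shift, intervocalic lenition, pre-rhotic lowering)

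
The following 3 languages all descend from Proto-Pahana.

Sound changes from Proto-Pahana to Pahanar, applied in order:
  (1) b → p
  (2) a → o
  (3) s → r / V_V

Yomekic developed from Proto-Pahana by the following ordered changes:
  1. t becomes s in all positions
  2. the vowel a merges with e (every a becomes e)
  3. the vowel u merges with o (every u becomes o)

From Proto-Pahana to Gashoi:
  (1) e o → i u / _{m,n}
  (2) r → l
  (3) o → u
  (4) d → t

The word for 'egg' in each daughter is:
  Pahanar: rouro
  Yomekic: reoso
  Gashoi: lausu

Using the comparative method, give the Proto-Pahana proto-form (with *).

Position 2: Pahanar has o, Yomekic has e, Gashoi has a. Gashoi preserves a here (none of its changes turn any other segment into a), so the proto-segment is *a.
Position 5: Pahanar has o, Yomekic has o, Gashoi has u. Taking the neighbouring segments as reconstructed: Pahanar o could go back to *a or *o; Yomekic o could go back to *o or *u; Gashoi u could go back to *o or *u — the one source consistent with every daughter is *o.
Position 3: Pahanar has u, Yomekic has o, Gashoi has u. Pahanar preserves u here (none of its changes turn any other segment into u), so the proto-segment is *u.
Continuing position by position gives *rauso; check it forward:
Pahanar: *rauso > rouso > rouro  (by vowel merger, rhotacism)
Yomekic: *rauso
  rauso (rule 1 does not apply)
  rauso → reuso   [vowel merger]
  reuso → reoso   [vowel merger]
  giving Yomekic reoso.
Gashoi: *rauso
  rauso (rule 1 does not apply)
  rauso → lauso   [unconditioned shift]
  lauso → lausu   [vowel merger]
  lausu (rule 4 does not apply)
  giving Gashoi lausu.
Only *rauso yields all of Pahanar rouro, Yomekic reoso, Gashoi lausu.

*rauso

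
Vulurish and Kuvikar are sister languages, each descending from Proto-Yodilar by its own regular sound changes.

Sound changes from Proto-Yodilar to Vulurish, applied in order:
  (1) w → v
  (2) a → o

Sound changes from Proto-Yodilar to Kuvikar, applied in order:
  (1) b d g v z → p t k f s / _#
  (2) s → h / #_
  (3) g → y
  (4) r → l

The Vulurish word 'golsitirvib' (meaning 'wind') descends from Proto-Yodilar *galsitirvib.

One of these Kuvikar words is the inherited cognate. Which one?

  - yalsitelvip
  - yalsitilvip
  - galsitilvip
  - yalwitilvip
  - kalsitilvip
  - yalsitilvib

yalsitilvip

Kuvikar: *galsitirvib
  galsitirvib → galsitirvip   [final devoicing]
  galsitirvip (rule 2 does not apply)
  galsitirvip → yalsitirvip   [unconditioned shift]
  yalsitirvip → yalsitilvip   [unconditioned shift]
  giving Kuvikar yalsitilvip.
Only 'yalsitilvip' matches the regular Kuvikar development of *galsitirvib.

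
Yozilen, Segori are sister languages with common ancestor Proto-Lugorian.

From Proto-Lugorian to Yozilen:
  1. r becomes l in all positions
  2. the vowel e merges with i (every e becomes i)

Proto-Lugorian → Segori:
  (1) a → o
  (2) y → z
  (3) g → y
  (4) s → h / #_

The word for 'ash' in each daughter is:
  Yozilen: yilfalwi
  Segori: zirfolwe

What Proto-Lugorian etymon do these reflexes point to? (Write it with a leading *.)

Position 1: Yozilen has y, Segori has z. Yozilen preserves y here (none of its changes turn any other segment into y), so the proto-segment is *y.
Position 8: Yozilen has i, Segori has e. Segori preserves e here (none of its changes turn any other segment into e), so the proto-segment is *e.
Continuing position by position gives *yirfalwe; check it forward:
Yozilen: *yirfalwe
  yirfalwe → yilfalwe   [unconditioned shift]
  yilfalwe → yilfalwi   [vowel merger]
  giving Yozilen yilfalwi.
Segori: *yirfalwe
  yirfalwe → yirfolwe   [vowel merger]
  yirfolwe → zirfolwe   [unconditioned shift]
  zirfolwe (rule 3 does not apply)
  zirfolwe (rule 4 does not apply)
  giving Segori zirfolwe.
*yirfalwe is the unique common source.

*yirfalwe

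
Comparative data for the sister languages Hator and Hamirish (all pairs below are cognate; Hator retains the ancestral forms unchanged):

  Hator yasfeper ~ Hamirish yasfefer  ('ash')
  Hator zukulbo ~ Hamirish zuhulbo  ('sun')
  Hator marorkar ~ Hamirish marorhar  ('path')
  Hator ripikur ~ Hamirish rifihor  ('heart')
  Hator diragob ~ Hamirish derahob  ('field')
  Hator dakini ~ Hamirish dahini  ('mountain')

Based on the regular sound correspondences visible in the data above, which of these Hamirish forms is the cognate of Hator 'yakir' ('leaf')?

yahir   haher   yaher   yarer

dakini ~ dahini — Hator k corresponds to Hamirish h between vowels (before a front vowel).
diragob ~ derahob — Hator i corresponds to Hamirish e after a consonant, before r.
Applying these to Hator 'yakir':
  yakir → yahir   (k→h between vowels (before a front vowel))
  yahir → yaher   (i→e after a consonant, before r)
So the Hamirish cognate is 'yaher'.

yaher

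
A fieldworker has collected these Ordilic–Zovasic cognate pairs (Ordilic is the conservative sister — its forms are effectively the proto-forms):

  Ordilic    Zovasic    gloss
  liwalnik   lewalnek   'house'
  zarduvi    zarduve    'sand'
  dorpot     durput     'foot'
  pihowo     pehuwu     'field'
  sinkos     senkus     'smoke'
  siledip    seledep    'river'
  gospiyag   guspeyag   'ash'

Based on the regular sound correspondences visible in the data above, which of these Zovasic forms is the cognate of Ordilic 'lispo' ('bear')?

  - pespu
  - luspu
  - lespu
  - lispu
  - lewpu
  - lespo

lespu

liwalnik ~ lewalnek, pihowo ~ pehuwu — Ordilic i corresponds to Zovasic e after a consonant, before a consonant other than r, m, n, p, b, f, v.
pihowo ~ pehuwu — Ordilic o corresponds to Zovasic u word-finally.
Applying these to Ordilic 'lispo':
  lispo → lespo   (i→e after a consonant, before a consonant other than r, m, n, p, b, f, v)
  lespo → lespu   (o→u word-finally)
So the Zovasic cognate is 'lespu'.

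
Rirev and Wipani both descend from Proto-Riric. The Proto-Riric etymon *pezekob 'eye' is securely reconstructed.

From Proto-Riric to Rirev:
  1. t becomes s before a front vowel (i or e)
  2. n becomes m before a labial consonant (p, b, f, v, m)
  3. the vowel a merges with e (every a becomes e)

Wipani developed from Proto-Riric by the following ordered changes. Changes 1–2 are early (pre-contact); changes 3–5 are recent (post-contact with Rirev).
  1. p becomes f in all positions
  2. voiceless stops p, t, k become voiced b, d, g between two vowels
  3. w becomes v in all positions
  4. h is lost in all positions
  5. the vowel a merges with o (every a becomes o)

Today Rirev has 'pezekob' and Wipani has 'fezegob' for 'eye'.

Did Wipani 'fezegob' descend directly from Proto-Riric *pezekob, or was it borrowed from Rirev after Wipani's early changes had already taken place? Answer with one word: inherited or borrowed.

If inherited, *pezekob would pass through all of Wipani's changes:
Wipani: *pezekob
  pezekob → fezekob   [unconditioned shift]
  fezekob → fezegob   [intervocalic voicing]
  fezegob (rule 3 does not apply)
  fezegob (rule 4 does not apply)
  fezegob (rule 5 does not apply)
  giving Wipani fezegob.
If borrowed from Rirev 'pezekob' after the early changes, it would undergo only the recent ones:
  rule 3 (unconditioned shift): no change (pezekob)
  rule 4 (h-loss): no change (pezekob)
  rule 5 (vowel merger): no change (pezekob)
  ⇒ as a loan: pezekob
Wipani 'fezegob' matches the inherited outcome exactly, so it is an inherited cognate, not a loan.

inherited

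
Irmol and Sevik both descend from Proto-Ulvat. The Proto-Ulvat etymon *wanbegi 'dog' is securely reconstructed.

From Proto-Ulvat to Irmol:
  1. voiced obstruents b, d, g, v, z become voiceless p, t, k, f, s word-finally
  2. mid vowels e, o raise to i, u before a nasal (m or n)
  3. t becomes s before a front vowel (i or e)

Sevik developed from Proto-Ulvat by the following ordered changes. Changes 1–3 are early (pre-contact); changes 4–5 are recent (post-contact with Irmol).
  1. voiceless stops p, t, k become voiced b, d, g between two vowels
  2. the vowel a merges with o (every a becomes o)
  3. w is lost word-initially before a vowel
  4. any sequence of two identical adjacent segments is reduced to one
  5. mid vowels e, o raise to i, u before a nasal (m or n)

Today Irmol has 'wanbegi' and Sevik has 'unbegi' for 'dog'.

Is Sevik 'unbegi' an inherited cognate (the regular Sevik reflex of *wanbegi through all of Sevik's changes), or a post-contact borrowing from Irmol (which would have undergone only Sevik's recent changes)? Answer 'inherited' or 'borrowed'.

inherited

If inherited, *wanbegi would pass through all of Sevik's changes:
Sevik: *wanbegi
  wanbegi (rule 1 does not apply)
  wanbegi → wonbegi   [vowel merger]
  wonbegi → onbegi   [glide loss]
  onbegi (rule 4 does not apply)
  onbegi → unbegi   [pre-nasal raising]
  giving Sevik unbegi.
If borrowed from Irmol 'wanbegi' after the early changes, it would undergo only the recent ones:
  rule 4 (degemination): no change (wanbegi)
  rule 5 (pre-nasal raising): no change (wanbegi)
  ⇒ as a loan: wanbegi
Sevik 'unbegi' matches the inherited outcome exactly, so it is an inherited cognate, not a loan.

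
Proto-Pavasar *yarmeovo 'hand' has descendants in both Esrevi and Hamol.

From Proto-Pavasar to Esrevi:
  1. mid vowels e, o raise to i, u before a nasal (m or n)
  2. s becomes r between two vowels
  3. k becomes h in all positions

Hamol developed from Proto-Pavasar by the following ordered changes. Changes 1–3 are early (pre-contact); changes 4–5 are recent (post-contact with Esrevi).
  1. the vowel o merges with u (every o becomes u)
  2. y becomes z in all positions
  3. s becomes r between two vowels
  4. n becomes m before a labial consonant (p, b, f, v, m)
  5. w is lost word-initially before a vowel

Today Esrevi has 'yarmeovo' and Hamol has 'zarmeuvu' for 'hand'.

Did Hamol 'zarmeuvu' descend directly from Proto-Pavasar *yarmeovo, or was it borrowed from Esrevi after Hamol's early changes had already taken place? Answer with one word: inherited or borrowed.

inherited

If inherited, *yarmeovo would pass through all of Hamol's changes:
Hamol: start from *yarmeovo.
  rule 1 (vowel merger): yarmeovo → yarmeuvu
  rule 2 (unconditioned shift): yarmeuvu → zarmeuvu
  rule 3: no change — zarmeuvu
  rule 4: no change — zarmeuvu
  rule 5: no change — zarmeuvu
  ⇒ Hamol zarmeuvu
If borrowed from Esrevi 'yarmeovo' after the early changes, it would undergo only the recent ones:
  rule 4 (nasal place assimilation): no change (yarmeovo)
  rule 5 (glide loss): no change (yarmeovo)
  ⇒ as a loan: yarmeovo
Hamol 'zarmeuvu' matches the inherited outcome exactly, so it is an inherited cognate, not a loan.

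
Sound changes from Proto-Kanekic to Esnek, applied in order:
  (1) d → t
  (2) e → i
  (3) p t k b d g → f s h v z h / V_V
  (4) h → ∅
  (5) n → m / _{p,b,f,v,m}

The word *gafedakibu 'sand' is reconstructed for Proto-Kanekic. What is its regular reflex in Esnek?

gafisaivu

Esnek: *gafedakibu > gafetakibu > gafitakibu > gafisahivu > gafisaivu  (by unconditioned shift, vowel merger, intervocalic lenition, h-loss)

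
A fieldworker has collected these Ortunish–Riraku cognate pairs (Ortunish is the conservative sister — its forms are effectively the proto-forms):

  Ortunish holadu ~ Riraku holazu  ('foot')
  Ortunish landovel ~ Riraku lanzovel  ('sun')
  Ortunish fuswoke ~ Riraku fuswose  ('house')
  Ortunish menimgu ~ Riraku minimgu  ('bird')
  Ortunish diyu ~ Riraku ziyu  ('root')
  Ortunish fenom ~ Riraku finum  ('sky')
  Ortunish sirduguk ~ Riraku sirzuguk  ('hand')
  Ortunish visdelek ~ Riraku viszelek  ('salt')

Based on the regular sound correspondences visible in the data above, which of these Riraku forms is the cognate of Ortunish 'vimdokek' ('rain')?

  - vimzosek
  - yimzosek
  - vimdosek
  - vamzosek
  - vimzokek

vimzosek

landovel ~ lanzovel — Ortunish d corresponds to Riraku z after a consonant, before a back vowel.
fuswoke ~ fuswose — Ortunish k corresponds to Riraku s between vowels (before a front vowel).
Applying these to Ortunish 'vimdokek':
  vimdokek → vimzokek   (d→z after a consonant, before a back vowel)
  vimzokek → vimzosek   (k→s between vowels (before a front vowel))
So the Riraku cognate is 'vimzosek'.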